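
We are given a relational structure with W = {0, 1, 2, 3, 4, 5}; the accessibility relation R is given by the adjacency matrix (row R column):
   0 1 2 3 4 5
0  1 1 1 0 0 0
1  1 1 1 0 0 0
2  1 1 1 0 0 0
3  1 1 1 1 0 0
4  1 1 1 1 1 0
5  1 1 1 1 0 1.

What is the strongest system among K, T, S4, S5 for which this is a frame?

Reflexive (axiom T): yes — every world is R-related to itself.
Transitive (axiom 4): yes — every two-step R-path is closed by a direct edge.
Euclidean (axiom 5): no — 4 R 0 and 4 R 3, but not 0 R 3.
So F validates K, T, S4; S5 would additionally require R to be Euclidean. The strongest is S4.

S4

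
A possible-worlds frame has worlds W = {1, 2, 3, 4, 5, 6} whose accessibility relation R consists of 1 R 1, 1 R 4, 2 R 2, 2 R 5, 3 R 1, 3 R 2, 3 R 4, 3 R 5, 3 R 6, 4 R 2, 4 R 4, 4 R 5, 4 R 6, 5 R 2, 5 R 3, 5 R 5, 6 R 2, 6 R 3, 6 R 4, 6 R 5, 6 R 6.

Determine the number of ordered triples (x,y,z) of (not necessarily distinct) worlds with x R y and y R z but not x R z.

Enumerating: (1,4,2), (1,4,5), (1,4,6), (2,5,3), (3,5,3), (3,6,3), (4,5,3), (4,6,3), (5,3,1), (5,3,4), (5,3,6), (6,3,1).

12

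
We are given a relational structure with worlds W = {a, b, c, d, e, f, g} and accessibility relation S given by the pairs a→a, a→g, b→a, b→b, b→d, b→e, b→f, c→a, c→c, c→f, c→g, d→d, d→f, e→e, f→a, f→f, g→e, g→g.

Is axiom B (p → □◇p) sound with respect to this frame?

The schema B characterises exactly the symmetric frames.
Symmetric: no — a S g but not g S a.

No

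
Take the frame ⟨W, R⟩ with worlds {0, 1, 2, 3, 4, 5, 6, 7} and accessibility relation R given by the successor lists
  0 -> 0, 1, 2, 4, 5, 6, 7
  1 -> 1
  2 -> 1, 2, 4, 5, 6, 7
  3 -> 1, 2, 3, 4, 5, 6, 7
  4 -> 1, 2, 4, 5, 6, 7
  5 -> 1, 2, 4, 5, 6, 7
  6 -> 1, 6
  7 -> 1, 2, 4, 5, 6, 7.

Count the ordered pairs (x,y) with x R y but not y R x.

Enumerating: (0,1), (0,2), (0,4), (0,5), (0,6), (0,7), (2,1), (2,6), (3,1), (3,2), (3,4), (3,5), … and 9 more.
Total: 21.

21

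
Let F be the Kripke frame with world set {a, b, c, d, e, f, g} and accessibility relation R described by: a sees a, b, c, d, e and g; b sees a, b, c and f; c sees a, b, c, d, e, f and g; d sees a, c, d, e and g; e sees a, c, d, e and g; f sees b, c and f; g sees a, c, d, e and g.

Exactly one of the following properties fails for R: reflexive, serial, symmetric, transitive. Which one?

Reflexive: yes — every world is R-related to itself.
Serial: yes — every world has a successor (e.g. a R a).
Symmetric: yes — every pair in R has its reverse in R.
Transitive: no — a R b and b R f, but not a R f.
Only transitive fails.

transitive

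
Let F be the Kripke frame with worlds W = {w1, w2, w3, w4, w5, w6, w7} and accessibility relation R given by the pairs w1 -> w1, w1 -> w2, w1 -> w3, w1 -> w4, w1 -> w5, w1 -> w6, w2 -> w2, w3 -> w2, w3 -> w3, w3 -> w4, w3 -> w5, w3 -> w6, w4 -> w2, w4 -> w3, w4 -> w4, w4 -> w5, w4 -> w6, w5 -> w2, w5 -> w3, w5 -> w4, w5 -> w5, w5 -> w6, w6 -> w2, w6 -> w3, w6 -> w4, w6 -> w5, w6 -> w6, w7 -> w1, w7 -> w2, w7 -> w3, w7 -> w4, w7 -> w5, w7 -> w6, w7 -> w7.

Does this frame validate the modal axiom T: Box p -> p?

Axiom T corresponds to the accessibility relation being reflexive.
Reflexive: yes — every world is R-related to itself.

Yes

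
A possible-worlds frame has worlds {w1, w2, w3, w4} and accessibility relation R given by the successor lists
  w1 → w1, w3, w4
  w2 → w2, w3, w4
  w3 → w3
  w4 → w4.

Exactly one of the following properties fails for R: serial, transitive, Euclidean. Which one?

Euclidean

Serial: yes — every world has a successor (e.g. w1 R w1).
Transitive: yes — every two-step R-path is closed by a direct edge.
Euclidean: no — w1 R w3 and w1 R w4, but not w3 R w4.
Only Euclidean fails.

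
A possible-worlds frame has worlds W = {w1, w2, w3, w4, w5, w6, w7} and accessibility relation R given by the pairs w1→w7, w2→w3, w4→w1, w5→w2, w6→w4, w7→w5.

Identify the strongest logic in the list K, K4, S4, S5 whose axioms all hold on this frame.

Transitive (axiom 4): no — w1 R w7 and w7 R w5, but not w1 R w5.
Reflexive (axiom T): no — w1 is not related to itself.
Euclidean (axiom 5): no — w1 R w7 and w1 R w7, but not w7 R w7.
So F validates K; K4 would additionally require R to be transitive. The strongest is K.

K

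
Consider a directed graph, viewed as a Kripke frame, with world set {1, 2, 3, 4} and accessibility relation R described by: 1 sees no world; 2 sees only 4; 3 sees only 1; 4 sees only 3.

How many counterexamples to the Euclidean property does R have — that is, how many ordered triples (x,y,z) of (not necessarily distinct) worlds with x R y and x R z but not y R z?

Enumerating: (2,4,4), (3,1,1), (4,3,3).

3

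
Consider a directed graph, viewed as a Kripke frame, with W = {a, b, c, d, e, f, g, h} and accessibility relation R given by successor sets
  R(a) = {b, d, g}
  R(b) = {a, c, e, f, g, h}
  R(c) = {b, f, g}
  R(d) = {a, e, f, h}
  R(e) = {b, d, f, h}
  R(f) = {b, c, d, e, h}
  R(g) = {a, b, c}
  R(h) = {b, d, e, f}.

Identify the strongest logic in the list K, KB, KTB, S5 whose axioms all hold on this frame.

KB

Symmetric (axiom B): yes — every pair in R has its reverse in R.
Reflexive (axiom T): no — a is not related to itself.
Euclidean (axiom 5): no — a R b and a R d, but not b R d.
So F validates K, KB; KTB would additionally require R to be reflexive. The strongest is KB.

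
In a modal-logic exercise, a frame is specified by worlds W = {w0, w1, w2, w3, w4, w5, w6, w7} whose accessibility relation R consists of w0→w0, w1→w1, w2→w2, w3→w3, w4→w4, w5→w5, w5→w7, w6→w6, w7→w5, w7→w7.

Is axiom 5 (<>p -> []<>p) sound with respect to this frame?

Yes

By correspondence theory, 5 is valid on a frame iff R is Euclidean.
Euclidean: yes — any two successors of a common world are R-related.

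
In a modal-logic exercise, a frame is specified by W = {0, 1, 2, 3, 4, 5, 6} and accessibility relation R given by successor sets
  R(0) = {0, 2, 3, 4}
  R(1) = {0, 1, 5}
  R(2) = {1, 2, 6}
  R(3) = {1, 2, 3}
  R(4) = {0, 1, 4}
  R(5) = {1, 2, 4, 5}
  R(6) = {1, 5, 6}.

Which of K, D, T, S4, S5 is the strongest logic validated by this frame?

T

Serial (axiom D): yes — every world has a successor (e.g. 0 R 0).
Reflexive (axiom T): yes — every world is R-related to itself.
Transitive (axiom 4): no — 0 R 2 and 2 R 1, but not 0 R 1.
Euclidean (axiom 5): no — 0 R 2 and 0 R 3, but not 2 R 3.
So F validates K, D, T; S4 would additionally require R to be transitive. The strongest is T.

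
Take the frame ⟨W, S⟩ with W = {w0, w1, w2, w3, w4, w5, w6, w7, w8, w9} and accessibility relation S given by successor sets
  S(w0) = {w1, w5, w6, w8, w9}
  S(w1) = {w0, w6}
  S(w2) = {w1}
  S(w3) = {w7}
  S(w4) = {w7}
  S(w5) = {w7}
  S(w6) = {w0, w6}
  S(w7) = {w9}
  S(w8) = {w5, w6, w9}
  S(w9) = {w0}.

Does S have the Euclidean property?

No

Euclidean: no — w0 S w1 and w0 S w5, but not w1 S w5.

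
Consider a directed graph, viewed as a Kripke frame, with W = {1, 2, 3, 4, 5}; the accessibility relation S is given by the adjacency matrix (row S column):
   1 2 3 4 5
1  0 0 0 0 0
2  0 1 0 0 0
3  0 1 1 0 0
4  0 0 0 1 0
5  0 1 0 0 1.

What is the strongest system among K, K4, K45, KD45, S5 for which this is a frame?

Transitive (axiom 4): yes — every two-step S-path is closed by a direct edge.
Euclidean (axiom 5): no — 3 S 2 and 3 S 3, but not 2 S 3.
Serial (axiom D): no — 1 has no S-successor.
Reflexive (axiom T): no — 1 is not related to itself.
So F validates K, K4; K45 would additionally require S to be Euclidean. The strongest is K4.

K4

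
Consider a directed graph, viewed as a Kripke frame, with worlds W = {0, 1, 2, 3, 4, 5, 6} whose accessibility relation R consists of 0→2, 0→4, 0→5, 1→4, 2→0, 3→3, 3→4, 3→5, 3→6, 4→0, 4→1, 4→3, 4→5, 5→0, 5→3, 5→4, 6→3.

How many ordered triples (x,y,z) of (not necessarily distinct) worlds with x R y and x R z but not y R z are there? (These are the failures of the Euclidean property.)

31

Enumerating: (0,2,2), (0,2,4), (0,2,5), (0,4,2), (0,4,4), (0,5,2), (0,5,5), (1,4,4), (2,0,0), (3,4,4), (3,4,6), (3,5,5), … and 19 more.
Total: 31.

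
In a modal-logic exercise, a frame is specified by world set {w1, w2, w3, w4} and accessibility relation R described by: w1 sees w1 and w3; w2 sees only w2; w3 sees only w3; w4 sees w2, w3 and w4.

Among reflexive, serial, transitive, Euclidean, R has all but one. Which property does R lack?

Euclidean

Reflexive: yes — every world is R-related to itself.
Serial: yes — every world has a successor (e.g. w1 R w1).
Transitive: yes — every two-step R-path is closed by a direct edge.
Euclidean: no — w4 R w2 and w4 R w3, but not w2 R w3.
Only Euclidean fails.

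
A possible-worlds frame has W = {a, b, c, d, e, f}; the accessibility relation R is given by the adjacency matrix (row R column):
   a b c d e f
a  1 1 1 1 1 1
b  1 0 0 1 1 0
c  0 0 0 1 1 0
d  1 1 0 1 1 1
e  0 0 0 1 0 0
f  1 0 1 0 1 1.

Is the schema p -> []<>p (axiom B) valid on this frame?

No

Axiom B corresponds to the accessibility relation being symmetric.
Symmetric: no — a R c but not c R a.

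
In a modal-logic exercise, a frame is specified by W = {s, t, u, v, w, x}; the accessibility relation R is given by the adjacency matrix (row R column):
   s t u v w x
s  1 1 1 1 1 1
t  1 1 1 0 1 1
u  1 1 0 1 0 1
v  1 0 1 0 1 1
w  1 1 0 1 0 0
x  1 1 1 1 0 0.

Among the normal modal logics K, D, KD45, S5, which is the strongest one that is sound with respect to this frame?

Serial (axiom D): yes — every world has a successor (e.g. s R s).
Euclidean (axiom 5): no — s R t and s R v, but not t R v.
Transitive (axiom 4): no — t R s and s R v, but not t R v.
Reflexive (axiom T): no — u is not related to itself.
So F validates K, D; KD45 would additionally require R to be Euclidean and transitive. The strongest is D.

D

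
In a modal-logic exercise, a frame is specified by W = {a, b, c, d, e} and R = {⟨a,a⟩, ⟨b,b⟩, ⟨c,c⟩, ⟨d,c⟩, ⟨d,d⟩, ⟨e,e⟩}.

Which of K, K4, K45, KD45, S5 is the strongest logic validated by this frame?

K4

Transitive (axiom 4): yes — every two-step R-path is closed by a direct edge.
Euclidean (axiom 5): no — d R c and d R d, but not c R d.
Serial (axiom D): yes — every world has a successor (e.g. a R a).
Reflexive (axiom T): yes — every world is R-related to itself.
So F validates K, K4; K45 would additionally require R to be Euclidean. The strongest is K4.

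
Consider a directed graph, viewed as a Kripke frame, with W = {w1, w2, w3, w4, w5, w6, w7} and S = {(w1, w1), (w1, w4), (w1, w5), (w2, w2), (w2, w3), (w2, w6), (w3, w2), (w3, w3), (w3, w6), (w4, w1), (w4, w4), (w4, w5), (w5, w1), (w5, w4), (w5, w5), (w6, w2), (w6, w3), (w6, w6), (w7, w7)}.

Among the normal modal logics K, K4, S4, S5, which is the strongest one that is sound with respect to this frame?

Transitive (axiom 4): yes — every two-step S-path is closed by a direct edge.
Reflexive (axiom T): yes — every world is S-related to itself.
Euclidean (axiom 5): yes — any two successors of a common world are S-related.
So F validates K, K4, S4, S5. The strongest is S5.

S5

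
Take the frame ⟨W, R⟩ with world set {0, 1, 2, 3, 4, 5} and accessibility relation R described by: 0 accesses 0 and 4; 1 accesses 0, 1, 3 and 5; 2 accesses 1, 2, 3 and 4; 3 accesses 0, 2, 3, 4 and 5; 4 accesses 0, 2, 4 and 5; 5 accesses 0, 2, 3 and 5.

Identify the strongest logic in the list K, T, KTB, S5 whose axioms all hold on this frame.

T

Reflexive (axiom T): yes — every world is R-related to itself.
Symmetric (axiom B): no — 1 R 0 but not 0 R 1.
Euclidean (axiom 5): no — 1 R 0 and 1 R 3, but not 0 R 3.
So F validates K, T; KTB would additionally require R to be symmetric. The strongest is T.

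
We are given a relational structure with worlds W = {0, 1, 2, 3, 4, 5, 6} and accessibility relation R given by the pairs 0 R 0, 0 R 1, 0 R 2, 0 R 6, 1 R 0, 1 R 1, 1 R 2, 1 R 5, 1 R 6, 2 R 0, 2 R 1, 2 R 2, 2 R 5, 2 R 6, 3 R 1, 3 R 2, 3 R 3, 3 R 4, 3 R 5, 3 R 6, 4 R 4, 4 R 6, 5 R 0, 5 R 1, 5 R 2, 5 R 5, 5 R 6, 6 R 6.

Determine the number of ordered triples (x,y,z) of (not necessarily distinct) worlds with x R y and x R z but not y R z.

34

Enumerating: (0,6,0), (0,6,1), (0,6,2), (1,0,5), (1,6,0), (1,6,1), (1,6,2), (1,6,5), (2,0,5), (2,6,0), (2,6,1), (2,6,2), … and 22 more.
Total: 34.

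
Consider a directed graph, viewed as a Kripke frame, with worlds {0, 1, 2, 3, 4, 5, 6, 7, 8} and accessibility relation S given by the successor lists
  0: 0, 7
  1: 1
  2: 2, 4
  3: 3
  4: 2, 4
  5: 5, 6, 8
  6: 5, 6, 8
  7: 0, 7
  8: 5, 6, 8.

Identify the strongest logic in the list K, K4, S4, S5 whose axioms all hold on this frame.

Transitive (axiom 4): yes — every two-step S-path is closed by a direct edge.
Reflexive (axiom T): yes — every world is S-related to itself.
Euclidean (axiom 5): yes — any two successors of a common world are S-related.
So F validates K, K4, S4, S5. The strongest is S5.

S5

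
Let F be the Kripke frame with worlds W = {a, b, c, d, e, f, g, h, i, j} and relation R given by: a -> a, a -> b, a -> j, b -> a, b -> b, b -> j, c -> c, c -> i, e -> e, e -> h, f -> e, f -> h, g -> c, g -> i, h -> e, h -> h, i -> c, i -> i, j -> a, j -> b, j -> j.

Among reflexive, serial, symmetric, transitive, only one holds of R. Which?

Reflexive: no — d is not related to itself.
Serial: no — d has no R-successor.
Symmetric: no — f R e but not e R f.
Transitive: yes — every two-step R-path is closed by a direct edge.
Only transitive holds.

transitive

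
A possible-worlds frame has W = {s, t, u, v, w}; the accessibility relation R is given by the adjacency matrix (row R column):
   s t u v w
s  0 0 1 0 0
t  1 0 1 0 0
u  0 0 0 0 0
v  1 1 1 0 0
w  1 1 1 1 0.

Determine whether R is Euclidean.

Euclidean: no — t R u and t R s, but not u R s.

No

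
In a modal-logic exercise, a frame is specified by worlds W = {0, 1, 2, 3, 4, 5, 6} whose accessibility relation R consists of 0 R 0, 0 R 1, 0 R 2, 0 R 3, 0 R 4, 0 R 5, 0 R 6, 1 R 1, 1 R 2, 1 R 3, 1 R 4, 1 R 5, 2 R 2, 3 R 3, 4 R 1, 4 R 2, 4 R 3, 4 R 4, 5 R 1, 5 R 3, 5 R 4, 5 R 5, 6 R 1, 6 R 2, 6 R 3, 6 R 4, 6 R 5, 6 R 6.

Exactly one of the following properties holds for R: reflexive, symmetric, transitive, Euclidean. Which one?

reflexive

Reflexive: yes — every world is R-related to itself.
Symmetric: no — 0 R 1 but not 1 R 0.
Transitive: no — 4 R 1 and 1 R 5, but not 4 R 5.
Euclidean: no — 0 R 1 and 0 R 6, but not 1 R 6.
Only reflexive holds.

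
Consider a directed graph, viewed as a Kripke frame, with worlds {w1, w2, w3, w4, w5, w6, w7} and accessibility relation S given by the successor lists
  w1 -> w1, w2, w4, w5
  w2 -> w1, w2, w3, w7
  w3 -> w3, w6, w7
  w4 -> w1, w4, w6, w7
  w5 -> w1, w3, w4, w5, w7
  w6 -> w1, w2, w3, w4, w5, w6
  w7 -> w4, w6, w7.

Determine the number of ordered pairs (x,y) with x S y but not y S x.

Enumerating: (w2,w3), (w2,w7), (w3,w7), (w5,w3), (w5,w4), (w5,w7), (w6,w1), (w6,w2), (w6,w5), (w7,w6).

10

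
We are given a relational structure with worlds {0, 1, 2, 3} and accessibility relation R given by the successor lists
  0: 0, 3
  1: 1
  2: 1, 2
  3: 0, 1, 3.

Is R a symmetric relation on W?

Symmetric: no — 2 R 1 but not 1 R 2.

No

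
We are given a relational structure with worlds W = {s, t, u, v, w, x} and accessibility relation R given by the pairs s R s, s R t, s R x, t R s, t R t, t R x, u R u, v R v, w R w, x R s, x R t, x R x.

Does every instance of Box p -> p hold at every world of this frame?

By correspondence theory, T is valid on a frame iff R is reflexive.
Reflexive: yes — every world is R-related to itself.

Yes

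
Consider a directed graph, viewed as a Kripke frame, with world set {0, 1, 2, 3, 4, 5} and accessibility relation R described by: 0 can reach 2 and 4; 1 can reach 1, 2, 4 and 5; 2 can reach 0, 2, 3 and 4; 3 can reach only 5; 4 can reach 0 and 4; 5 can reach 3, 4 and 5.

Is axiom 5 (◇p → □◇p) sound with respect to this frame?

By correspondence theory, 5 is valid on a frame iff R is Euclidean.
Euclidean: no — 0 R 4 and 0 R 2, but not 4 R 2.

No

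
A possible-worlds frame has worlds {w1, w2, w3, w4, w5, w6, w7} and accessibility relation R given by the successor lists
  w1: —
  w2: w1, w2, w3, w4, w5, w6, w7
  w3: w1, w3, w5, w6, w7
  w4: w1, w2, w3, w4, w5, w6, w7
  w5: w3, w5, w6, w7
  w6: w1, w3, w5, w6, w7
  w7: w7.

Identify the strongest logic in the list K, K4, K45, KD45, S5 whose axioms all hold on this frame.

Transitive (axiom 4): no — w5 R w3 and w3 R w1, but not w5 R w1.
Euclidean (axiom 5): no — w2 R w1 and w2 R w3, but not w1 R w3.
Serial (axiom D): no — w1 has no R-successor.
Reflexive (axiom T): no — w1 is not related to itself.
So F validates K; K4 would additionally require R to be transitive. The strongest is K.

K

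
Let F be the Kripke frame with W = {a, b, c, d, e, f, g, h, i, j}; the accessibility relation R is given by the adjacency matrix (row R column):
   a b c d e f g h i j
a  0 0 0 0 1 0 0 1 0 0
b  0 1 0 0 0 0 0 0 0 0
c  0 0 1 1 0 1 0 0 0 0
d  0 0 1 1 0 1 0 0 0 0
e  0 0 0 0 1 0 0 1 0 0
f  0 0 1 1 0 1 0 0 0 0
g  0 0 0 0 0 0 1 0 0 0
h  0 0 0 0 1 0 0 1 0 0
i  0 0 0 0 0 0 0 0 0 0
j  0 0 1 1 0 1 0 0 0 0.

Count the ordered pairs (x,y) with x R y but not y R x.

Enumerating: (a,e), (a,h), (j,c), (j,d), (j,f).

5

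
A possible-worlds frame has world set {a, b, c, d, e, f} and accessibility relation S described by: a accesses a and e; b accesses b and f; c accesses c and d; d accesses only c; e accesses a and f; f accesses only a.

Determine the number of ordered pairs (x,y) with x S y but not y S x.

Enumerating: (b,f), (e,f), (f,a).

3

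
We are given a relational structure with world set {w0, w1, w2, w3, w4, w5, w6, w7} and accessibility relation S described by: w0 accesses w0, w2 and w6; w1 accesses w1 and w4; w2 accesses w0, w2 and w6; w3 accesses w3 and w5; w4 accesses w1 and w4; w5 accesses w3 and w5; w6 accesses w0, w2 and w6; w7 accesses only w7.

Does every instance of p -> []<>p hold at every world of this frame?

Axiom B corresponds to the accessibility relation being symmetric.
Symmetric: yes — every pair in S has its reverse in S.

Yes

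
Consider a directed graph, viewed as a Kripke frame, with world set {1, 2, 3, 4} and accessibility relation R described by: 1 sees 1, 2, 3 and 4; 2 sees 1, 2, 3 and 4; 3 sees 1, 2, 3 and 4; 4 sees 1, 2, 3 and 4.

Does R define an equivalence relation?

Yes

Reflexive: yes — every world is R-related to itself.
Symmetric: yes — every pair in R has its reverse in R.
Transitive: yes — every two-step R-path is closed by a direct edge.
So R is an equivalence relation.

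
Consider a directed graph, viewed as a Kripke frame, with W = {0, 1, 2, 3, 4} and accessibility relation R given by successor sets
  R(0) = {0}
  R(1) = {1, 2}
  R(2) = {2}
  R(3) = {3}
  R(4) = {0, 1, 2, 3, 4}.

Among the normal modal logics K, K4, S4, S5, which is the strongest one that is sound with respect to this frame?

S4

Transitive (axiom 4): yes — every two-step R-path is closed by a direct edge.
Reflexive (axiom T): yes — every world is R-related to itself.
Euclidean (axiom 5): no — 4 R 0 and 4 R 1, but not 0 R 1.
So F validates K, K4, S4; S5 would additionally require R to be Euclidean. The strongest is S4.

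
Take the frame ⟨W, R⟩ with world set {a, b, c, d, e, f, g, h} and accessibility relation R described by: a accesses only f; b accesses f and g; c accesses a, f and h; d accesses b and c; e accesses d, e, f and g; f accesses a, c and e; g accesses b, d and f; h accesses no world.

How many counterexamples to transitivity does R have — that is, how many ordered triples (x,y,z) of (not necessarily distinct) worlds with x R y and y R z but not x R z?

Enumerating: (a,f,a), (a,f,c), (a,f,e), (b,f,a), (b,f,c), (b,f,e), (b,g,b), (b,g,d), (c,f,c), (c,f,e), (d,b,f), (d,b,g), … and 19 more.
Total: 31.

31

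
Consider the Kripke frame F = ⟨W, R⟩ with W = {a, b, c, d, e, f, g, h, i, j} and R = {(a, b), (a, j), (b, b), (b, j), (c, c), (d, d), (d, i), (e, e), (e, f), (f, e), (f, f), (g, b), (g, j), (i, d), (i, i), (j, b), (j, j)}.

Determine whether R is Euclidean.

Yes

Euclidean: yes — any two successors of a common world are R-related.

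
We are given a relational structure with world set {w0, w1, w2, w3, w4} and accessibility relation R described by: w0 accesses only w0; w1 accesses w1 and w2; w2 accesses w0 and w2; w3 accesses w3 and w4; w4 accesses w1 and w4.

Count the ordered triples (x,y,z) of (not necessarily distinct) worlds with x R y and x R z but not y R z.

Enumerating: (w1,w2,w1), (w2,w0,w2), (w3,w4,w3), (w4,w1,w4).

4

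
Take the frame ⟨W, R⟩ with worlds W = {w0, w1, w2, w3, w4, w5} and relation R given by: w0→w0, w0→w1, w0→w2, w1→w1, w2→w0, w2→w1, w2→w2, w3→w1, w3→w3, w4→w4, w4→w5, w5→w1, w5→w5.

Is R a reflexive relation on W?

Yes

Reflexive: yes — every world is R-related to itself.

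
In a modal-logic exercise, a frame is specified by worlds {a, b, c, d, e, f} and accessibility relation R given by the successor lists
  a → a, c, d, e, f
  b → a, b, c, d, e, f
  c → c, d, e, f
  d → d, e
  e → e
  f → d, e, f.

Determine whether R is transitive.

Transitive: yes — every two-step R-path is closed by a direct edge.

Yes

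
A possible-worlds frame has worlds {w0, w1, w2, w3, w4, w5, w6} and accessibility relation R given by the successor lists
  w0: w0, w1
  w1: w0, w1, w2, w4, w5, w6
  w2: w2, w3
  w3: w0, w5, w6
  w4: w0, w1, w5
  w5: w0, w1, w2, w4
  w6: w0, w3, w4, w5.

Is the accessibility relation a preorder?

Reflexive: no — w3 is not related to itself.
Transitive: no — w0 R w1 and w1 R w2, but not w0 R w2.
So R is not a preorder.

No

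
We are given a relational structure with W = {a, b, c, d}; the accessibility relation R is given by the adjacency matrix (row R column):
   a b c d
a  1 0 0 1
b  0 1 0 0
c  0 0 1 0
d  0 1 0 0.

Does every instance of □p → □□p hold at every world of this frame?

No

Axiom 4 corresponds to the accessibility relation being transitive.
Transitive: no — a R d and d R b, but not a R b.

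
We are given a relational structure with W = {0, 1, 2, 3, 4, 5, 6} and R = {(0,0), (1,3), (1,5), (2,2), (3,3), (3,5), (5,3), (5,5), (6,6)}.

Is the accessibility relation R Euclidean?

Euclidean: yes — any two successors of a common world are R-related.

Yes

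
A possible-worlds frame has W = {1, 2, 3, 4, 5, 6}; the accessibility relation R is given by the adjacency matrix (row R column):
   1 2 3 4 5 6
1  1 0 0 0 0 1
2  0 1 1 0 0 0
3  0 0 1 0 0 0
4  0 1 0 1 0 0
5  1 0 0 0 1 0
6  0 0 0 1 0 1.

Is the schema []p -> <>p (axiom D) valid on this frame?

Yes

Axiom D corresponds to the accessibility relation being serial.
Serial: yes — every world has a successor (e.g. 1 R 1).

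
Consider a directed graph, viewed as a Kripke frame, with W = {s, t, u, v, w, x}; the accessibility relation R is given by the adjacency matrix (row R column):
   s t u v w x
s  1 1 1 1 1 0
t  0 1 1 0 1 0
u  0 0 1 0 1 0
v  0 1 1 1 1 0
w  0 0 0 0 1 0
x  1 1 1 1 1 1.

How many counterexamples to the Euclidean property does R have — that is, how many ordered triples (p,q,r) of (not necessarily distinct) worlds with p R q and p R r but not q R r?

Enumerating: (s,t,s), (s,t,v), (s,u,s), (s,u,t), (s,u,v), (s,v,s), (s,w,s), (s,w,t), (s,w,u), (s,w,v), (t,u,t), (t,w,t), … and 23 more.
Total: 35.

35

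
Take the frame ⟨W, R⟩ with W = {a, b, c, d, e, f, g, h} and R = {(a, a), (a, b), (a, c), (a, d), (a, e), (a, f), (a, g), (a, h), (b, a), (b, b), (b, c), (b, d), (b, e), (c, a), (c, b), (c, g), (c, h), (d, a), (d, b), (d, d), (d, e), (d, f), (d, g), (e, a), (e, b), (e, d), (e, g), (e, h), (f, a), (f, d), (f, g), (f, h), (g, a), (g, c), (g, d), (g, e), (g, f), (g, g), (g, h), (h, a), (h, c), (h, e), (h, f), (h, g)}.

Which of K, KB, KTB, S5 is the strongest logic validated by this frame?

Symmetric (axiom B): yes — every pair in R has its reverse in R.
Reflexive (axiom T): no — c is not related to itself.
Euclidean (axiom 5): no — a R b and a R f, but not b R f.
So F validates K, KB; KTB would additionally require R to be reflexive. The strongest is KB.

KB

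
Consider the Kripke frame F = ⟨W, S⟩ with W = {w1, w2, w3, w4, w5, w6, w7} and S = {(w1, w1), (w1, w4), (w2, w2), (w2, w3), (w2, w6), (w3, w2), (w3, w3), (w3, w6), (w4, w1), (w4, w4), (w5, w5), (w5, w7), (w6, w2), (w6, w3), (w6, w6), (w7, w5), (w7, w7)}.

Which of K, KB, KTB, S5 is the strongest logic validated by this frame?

Symmetric (axiom B): yes — every pair in S has its reverse in S.
Reflexive (axiom T): yes — every world is S-related to itself.
Euclidean (axiom 5): yes — any two successors of a common world are S-related.
So F validates K, KB, KTB, S5. The strongest is S5.

S5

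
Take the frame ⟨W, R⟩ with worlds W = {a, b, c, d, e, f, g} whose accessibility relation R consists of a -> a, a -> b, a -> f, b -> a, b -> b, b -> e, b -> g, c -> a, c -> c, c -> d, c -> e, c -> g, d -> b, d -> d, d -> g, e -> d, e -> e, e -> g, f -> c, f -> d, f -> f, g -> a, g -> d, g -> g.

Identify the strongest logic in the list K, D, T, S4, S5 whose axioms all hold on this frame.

Serial (axiom D): yes — every world has a successor (e.g. a R a).
Reflexive (axiom T): yes — every world is R-related to itself.
Transitive (axiom 4): no — a R b and b R e, but not a R e.
Euclidean (axiom 5): no — a R b and a R f, but not b R f.
So F validates K, D, T; S4 would additionally require R to be transitive. The strongest is T.

T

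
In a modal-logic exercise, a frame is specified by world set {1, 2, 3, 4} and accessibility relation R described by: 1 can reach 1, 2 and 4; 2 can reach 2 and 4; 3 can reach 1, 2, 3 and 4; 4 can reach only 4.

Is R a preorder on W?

Reflexive: yes — every world is R-related to itself.
Transitive: yes — every two-step R-path is closed by a direct edge.
So R is a preorder.

Yes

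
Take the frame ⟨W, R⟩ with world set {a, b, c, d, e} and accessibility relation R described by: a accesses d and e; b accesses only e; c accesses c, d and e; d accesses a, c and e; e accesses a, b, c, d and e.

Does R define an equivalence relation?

No

Reflexive: no — a is not related to itself.
Symmetric: yes — every pair in R has its reverse in R.
Transitive: no — a R d and d R c, but not a R c.
So R is not an equivalence relation.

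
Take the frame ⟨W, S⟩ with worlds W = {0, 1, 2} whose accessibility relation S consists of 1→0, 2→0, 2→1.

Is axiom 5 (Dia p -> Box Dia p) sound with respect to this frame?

No

The schema 5 characterises exactly the Euclidean frames.
Euclidean: no — 2 S 0 and 2 S 1, but not 0 S 1.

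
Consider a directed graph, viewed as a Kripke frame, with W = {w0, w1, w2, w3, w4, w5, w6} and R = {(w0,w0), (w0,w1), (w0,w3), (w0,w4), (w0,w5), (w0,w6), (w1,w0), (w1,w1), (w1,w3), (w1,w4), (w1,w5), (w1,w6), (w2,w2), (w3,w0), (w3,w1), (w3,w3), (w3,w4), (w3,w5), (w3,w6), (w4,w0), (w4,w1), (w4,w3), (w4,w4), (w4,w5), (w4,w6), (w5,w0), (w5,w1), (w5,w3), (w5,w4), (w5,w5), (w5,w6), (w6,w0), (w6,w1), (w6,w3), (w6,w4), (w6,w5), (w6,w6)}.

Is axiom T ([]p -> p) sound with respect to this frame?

Yes

Axiom T corresponds to the accessibility relation being reflexive.
Reflexive: yes — every world is R-related to itself.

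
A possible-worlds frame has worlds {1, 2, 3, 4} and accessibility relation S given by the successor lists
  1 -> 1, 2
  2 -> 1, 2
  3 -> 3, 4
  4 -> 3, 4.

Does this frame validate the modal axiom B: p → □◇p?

Yes

By correspondence theory, B is valid on a frame iff S is symmetric.
Symmetric: yes — every pair in S has its reverse in S.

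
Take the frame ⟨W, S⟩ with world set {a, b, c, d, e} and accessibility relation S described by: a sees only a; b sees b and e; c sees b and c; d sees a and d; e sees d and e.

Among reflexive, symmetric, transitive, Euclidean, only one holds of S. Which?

reflexive

Reflexive: yes — every world is S-related to itself.
Symmetric: no — b S e but not e S b.
Transitive: no — b S e and e S d, but not b S d.
Euclidean: no — b S e and b S b, but not e S b.
Only reflexive holds.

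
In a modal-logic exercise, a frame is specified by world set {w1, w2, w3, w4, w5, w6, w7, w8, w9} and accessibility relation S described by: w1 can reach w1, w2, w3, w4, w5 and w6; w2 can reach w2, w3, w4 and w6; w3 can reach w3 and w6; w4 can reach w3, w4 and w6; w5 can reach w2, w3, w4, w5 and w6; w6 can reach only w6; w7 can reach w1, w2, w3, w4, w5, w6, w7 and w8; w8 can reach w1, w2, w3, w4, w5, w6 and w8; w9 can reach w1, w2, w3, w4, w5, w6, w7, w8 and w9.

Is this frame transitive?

Transitive: yes — every two-step S-path is closed by a direct edge.

Yes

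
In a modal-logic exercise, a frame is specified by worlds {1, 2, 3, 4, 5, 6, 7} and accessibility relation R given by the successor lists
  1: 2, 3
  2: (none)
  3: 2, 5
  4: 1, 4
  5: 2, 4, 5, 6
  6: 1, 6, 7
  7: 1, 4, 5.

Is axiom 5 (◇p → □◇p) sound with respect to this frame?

By correspondence theory, 5 is valid on a frame iff R is Euclidean.
Euclidean: no — 1 R 2 and 1 R 3, but not 2 R 3.

No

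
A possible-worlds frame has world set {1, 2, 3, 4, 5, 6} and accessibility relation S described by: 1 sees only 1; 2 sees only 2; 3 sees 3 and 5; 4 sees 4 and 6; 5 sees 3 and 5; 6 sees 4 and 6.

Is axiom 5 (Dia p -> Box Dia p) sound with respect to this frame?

The schema 5 characterises exactly the Euclidean frames.
Euclidean: yes — any two successors of a common world are S-related.

Yes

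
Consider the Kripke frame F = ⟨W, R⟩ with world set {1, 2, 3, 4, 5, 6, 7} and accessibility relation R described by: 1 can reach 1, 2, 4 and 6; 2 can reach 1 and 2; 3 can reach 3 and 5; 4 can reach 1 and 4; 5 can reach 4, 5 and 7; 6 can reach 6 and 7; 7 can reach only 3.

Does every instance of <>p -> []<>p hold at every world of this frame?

The schema 5 characterises exactly the Euclidean frames.
Euclidean: no — 1 R 2 and 1 R 4, but not 2 R 4.

No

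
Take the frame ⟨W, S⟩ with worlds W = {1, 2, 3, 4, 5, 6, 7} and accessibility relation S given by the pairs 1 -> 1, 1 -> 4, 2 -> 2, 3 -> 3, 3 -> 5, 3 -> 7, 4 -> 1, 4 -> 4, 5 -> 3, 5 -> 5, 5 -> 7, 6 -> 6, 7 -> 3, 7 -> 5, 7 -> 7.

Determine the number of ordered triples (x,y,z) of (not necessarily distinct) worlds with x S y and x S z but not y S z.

S is Euclidean; there are no such tuples.

0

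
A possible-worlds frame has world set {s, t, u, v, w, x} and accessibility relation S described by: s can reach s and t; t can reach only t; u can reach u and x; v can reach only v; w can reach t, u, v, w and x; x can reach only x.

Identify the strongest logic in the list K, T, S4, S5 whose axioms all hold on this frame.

Reflexive (axiom T): yes — every world is S-related to itself.
Transitive (axiom 4): yes — every two-step S-path is closed by a direct edge.
Euclidean (axiom 5): no — w S t and w S u, but not t S u.
So F validates K, T, S4; S5 would additionally require S to be Euclidean. The strongest is S4.

S4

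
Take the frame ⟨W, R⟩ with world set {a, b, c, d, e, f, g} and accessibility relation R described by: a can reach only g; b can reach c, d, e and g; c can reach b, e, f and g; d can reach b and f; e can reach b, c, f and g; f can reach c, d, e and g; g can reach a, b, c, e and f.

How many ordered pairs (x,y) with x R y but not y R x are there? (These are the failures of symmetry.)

0

R is symmetric; there are no such tuples.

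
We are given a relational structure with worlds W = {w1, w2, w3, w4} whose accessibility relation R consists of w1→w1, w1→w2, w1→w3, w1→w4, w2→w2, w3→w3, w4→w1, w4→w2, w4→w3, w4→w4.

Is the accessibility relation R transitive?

Transitive: yes — every two-step R-path is closed by a direct edge.

Yes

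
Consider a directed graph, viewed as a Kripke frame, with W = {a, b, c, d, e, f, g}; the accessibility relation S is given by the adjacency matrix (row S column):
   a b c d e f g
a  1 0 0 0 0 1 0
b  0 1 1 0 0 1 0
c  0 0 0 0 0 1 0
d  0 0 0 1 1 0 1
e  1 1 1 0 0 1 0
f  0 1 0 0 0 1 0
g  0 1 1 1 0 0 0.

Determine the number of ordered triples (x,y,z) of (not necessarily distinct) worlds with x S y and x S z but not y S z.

23

Enumerating: (a,f,a), (b,c,b), (b,c,c), (b,f,c), (d,e,d), (d,e,e), (d,e,g), (d,g,e), (d,g,g), (e,a,b), (e,a,c), (e,b,a), … and 11 more.
Total: 23.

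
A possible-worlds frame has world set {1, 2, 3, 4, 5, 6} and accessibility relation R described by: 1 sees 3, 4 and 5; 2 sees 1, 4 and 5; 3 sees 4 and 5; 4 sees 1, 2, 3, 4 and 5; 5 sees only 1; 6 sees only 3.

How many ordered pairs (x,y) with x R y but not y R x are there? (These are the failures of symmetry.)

6

Enumerating: (1,3), (2,1), (2,5), (3,5), (4,5), (6,3).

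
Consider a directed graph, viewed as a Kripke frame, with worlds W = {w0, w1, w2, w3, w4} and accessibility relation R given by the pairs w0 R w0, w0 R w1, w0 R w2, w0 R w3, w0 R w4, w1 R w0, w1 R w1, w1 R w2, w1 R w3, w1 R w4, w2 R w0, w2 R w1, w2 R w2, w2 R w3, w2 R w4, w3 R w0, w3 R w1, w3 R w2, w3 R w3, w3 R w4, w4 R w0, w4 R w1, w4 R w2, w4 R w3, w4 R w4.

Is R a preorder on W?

Reflexive: yes — every world is R-related to itself.
Transitive: yes — every two-step R-path is closed by a direct edge.
So R is a preorder.

Yes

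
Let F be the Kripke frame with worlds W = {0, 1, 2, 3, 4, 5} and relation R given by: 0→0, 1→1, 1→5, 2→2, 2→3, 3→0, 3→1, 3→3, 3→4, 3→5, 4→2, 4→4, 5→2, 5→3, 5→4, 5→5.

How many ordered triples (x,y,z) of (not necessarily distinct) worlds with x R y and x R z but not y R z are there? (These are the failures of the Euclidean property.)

21

Enumerating: (1,5,1), (2,3,2), (3,0,1), (3,0,3), (3,0,4), (3,0,5), (3,1,0), (3,1,3), (3,1,4), (3,4,0), (3,4,1), (3,4,3), … and 9 more.
Total: 21.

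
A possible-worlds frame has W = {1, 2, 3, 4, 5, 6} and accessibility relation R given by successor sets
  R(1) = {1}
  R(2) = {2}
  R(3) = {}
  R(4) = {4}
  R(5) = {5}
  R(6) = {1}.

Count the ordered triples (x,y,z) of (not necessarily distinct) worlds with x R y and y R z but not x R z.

0

R is transitive; there are no such tuples.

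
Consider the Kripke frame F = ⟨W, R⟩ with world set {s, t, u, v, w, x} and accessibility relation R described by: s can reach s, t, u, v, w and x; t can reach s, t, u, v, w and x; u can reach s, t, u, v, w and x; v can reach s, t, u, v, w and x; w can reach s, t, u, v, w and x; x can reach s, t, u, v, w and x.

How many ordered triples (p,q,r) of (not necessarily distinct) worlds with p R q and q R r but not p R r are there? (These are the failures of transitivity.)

R is transitive; there are no such tuples.

0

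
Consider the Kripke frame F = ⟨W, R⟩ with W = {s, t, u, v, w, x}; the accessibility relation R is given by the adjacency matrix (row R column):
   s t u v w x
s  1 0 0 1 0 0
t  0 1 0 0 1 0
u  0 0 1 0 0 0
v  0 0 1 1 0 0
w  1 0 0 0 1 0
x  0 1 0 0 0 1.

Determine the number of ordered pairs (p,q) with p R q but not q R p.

Enumerating: (s,v), (t,w), (v,u), (w,s), (x,t).

5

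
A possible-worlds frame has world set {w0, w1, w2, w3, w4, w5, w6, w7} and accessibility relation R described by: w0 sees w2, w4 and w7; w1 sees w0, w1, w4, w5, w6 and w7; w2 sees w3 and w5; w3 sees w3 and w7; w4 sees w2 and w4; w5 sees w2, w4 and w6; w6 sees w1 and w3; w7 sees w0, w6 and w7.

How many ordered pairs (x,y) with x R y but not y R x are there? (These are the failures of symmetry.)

13

Enumerating: (w0,w2), (w0,w4), (w1,w0), (w1,w4), (w1,w5), (w1,w7), (w2,w3), (w3,w7), (w4,w2), (w5,w4), (w5,w6), (w6,w3), (w7,w6).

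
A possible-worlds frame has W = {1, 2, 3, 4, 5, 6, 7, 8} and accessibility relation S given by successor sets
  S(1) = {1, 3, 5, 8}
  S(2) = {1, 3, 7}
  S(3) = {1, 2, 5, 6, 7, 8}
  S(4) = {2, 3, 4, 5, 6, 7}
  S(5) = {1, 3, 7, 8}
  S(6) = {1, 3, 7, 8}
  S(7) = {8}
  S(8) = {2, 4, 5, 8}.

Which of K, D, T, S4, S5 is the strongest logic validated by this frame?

D

Serial (axiom D): yes — every world has a successor (e.g. 1 S 1).
Reflexive (axiom T): no — 2 is not related to itself.
Transitive (axiom 4): no — 1 S 3 and 3 S 2, but not 1 S 2.
Euclidean (axiom 5): no — 1 S 8 and 1 S 3, but not 8 S 3.
So F validates K, D; T would additionally require S to be reflexive. The strongest is D.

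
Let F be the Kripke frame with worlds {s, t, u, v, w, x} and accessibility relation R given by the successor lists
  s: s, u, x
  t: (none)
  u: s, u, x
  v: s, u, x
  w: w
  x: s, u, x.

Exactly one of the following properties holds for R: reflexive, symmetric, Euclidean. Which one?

Reflexive: no — t is not related to itself.
Symmetric: no — v R s but not s R v.
Euclidean: yes — any two successors of a common world are R-related.
Only Euclidean holds.

Euclidean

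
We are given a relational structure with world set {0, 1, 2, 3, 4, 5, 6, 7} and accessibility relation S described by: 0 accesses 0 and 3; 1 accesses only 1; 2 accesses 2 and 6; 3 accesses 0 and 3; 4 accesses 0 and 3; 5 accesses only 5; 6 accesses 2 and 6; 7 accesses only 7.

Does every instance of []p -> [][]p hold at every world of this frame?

By correspondence theory, 4 is valid on a frame iff S is transitive.
Transitive: yes — every two-step S-path is closed by a direct edge.

Yes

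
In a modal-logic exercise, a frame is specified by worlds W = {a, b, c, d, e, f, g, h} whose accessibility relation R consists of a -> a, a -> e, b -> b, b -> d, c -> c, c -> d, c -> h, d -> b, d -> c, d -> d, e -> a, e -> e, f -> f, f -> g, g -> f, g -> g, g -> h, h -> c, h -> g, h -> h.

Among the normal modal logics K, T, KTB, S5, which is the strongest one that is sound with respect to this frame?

KTB

Reflexive (axiom T): yes — every world is R-related to itself.
Symmetric (axiom B): yes — every pair in R has its reverse in R.
Euclidean (axiom 5): no — c R d and c R h, but not d R h.
So F validates K, T, KTB; S5 would additionally require R to be Euclidean. The strongest is KTB.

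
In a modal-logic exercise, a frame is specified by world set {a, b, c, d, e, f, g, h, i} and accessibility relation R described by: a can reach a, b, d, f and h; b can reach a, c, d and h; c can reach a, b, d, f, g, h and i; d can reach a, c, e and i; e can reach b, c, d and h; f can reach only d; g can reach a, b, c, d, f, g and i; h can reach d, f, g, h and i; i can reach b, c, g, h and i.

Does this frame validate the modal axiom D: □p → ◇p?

By correspondence theory, D is valid on a frame iff R is serial.
Serial: yes — every world has a successor (e.g. a R a).

Yes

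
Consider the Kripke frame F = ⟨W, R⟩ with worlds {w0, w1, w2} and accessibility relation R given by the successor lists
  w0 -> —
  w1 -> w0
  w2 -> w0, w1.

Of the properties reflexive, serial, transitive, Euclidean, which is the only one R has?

transitive

Reflexive: no — w0 is not related to itself.
Serial: no — w0 has no R-successor.
Transitive: yes — every two-step R-path is closed by a direct edge.
Euclidean: no — w2 R w0 and w2 R w1, but not w0 R w1.
Only transitive holds.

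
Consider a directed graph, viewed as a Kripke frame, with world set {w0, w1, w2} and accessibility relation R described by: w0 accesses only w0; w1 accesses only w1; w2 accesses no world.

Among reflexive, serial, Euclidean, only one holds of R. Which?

Reflexive: no — w2 is not related to itself.
Serial: no — w2 has no R-successor.
Euclidean: yes — any two successors of a common world are R-related.
Only Euclidean holds.

Euclidean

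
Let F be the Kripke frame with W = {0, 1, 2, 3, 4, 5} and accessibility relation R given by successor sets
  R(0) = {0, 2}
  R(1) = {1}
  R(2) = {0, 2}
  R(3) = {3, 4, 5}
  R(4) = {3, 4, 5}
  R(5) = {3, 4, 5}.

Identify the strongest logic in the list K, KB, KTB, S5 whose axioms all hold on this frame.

S5

Symmetric (axiom B): yes — every pair in R has its reverse in R.
Reflexive (axiom T): yes — every world is R-related to itself.
Euclidean (axiom 5): yes — any two successors of a common world are R-related.
So F validates K, KB, KTB, S5. The strongest is S5.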